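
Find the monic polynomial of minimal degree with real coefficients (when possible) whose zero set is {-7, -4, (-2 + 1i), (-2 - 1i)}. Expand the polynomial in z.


The polynomial is p(z) = ∏_{α ∈ S} (z − α), where S = {-7, -4, (-2 + 1i), (-2 - 1i)}.
Expanding the product yields: p(z) = z^4 + 15·z^3 + 77·z^2 + 167·z + 140.
Note conjugate pairs combine to real quadratics: (z − (-2+1i))(z − (-2−1i)) = z² + 4z + 5.
The resulting polynomial has degree 4 and real coefficients as required.

p(z) = z^4 + 15·z^3 + 77·z^2 + 167·z + 140.


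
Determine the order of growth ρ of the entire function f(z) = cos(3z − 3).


cos(w) is a linear combination of e^{iw} and e^{−iw} (or e^w, e^{−w} in the hyperbolic case), so |cos(w)| ≤ e^{|w|}. With w = 3z − 3, |w| ≤ 3|z| + 3 = 3r + 3 on |z| = r, giving M(r) ≤ e^{3r + 3}, so ρ ≤ 1. On a suitable ray (z = it for sin/cos; z = t for sinh/cosh, t real → ∞), |cos(3z − 3)| grows like e^{3|t|}/2, so ρ ≥ 1. Hence ρ = 1.
Therefore ρ = 1.

Order ρ = 1.


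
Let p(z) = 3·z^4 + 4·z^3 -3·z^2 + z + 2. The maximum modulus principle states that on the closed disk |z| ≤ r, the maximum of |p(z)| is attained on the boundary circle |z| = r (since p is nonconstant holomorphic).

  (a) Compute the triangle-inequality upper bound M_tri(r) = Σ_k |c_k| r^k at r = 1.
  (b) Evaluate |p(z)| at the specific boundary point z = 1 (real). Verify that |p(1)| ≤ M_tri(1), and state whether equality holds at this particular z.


Coefficients: c_0 = 2, c_1 = 1, c_2 = -3, c_3 = 4, c_4 = 3. Radius r = 1.
Part (a). Triangle bound: M_tri(r) = Σ_k |c_k| r^k
  = |2|·1^0 + |1|·1^1 + |-3|·1^2 + |4|·1^3 + |3|·1^4
  = 2 + 1 + 3 + 4 + 3 = 13.
This bounds M(r) := max_{|z|=r} |p(z)| from above; equality holds iff all terms c_k z^k can be made to align in phase at a single z on |z|=r.
Part (b). At z = 1 (real, on the circle |z| = r):
  p(1) = (2)·1^0 + (1)·1^1 + (-3)·1^2 + (4)·1^3 + (3)·1^4 = 7.
  |p(1)| = 7.
Check: |p(1)| = 7 ≤ 13 = M_tri(1). ✓ Equality does not hold at z = 1 (the coefficients have mixed signs, so the terms do not all align in phase there).

M_tri(1) = 13; |p(1)| = 7; equality at z=1: no.


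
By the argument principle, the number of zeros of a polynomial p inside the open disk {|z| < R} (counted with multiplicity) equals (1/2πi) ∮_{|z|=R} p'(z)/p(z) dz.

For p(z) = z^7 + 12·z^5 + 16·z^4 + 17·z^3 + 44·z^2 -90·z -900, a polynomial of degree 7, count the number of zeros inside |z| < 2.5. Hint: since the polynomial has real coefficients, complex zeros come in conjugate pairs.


The zeros of p are: (1 + 3i), (1 - 3i), (-2 + 1i), (-2 - 1i), (0 + 3i), (0 - 3i), 2.
Their magnitudes are: 3.162, 3.162, 2.236, 2.236, 3, 3, 2.
Zeros with |z| < R = 2.5: (-2 + 1i), (-2 - 1i), 2.
Count = 3.
By the argument principle, (1/2πi) ∮_{|z|=R} p'(z)/p(z) dz equals exactly this count.

Number of zeros inside |z| < 2.5: 3.


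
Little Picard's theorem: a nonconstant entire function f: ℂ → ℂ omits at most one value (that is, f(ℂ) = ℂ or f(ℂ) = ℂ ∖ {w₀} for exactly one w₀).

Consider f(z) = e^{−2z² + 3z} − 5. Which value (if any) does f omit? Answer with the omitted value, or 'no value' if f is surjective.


Little Picard bounds the complement of f(ℂ) to at most one point.
The exponent g(z) = −2z² + 3z is a nonconstant polynomial, hence surjective onto ℂ. So e^{g(z)} takes every value in {e^w : w ∈ ℂ} = ℂ ∖ {0}. Adding -5 shifts the range to ℂ ∖ {-5}. f omits exactly -5.

Omitted value: -5.


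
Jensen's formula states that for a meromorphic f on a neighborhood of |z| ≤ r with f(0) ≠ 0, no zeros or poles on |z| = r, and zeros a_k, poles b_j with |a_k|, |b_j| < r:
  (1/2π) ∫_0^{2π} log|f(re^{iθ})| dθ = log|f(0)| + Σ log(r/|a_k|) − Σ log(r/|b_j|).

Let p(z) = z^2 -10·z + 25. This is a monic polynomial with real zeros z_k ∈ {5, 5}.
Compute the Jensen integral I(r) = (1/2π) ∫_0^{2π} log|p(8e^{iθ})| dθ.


Zeros: 5, 5; r = 8.
Inside |z| < r: 5, 5. Outside (|z| ≥ r): ∅.
p(0) = 25, so log|p(0)| = log(25) = 3.2189.
Apply Jensen: I(r) = log|p(0)| + Σ_k log(r/|z_k|), summed over zeros inside |z| < r.
  log(r/|z_k|) for z_k = 5: log(8/5) = 0.4700
  log(r/|z_k|) for z_k = 5: log(8/5) = 0.4700
Sum over inside zeros: 0.9400.
I(r) = log|p(0)| + (inside sum) = 3.2189 + 0.9400 = 4.1589.
Closed form (all zeros inside, monic): I(r) = n·log(r) = 2·log(8) = 4.1589. ✓

I(r) ≈ 4.1589.


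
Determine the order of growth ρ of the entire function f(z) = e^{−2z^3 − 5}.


|e^{−2z^3 − 5}| = e^{Re(-2·z^3) + -5} ≤ e^{2|z|^3 + -5} = e^{2r^3 + -5} on |z| = r, so ρ ≤ 3. Choosing z on |z|=r so that -2·z^3 is real positive (always possible by picking arg z appropriately) gives |f(z)| = e^{2r^3 + -5}, matching the bound. The additive constant -5 does not affect log log M(r) ~ 3·log r. Hence ρ = 3.
Therefore ρ = 3.

Order ρ = 3.


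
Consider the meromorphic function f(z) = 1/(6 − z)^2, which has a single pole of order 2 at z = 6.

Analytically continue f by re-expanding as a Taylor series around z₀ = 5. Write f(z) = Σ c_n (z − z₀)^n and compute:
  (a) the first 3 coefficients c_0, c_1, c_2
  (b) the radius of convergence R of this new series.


Let w = z − z₀, so z = z₀ + w.
Then 6 − z = 6 − (z₀ + w) = (6 − z₀) − w = 1 − w.
f(z) = 1/(1 − w)^2 = (1/(1)^2) · (1 − w/(1))^{−2}.
By the binomial series (1−u)^{−2} = Σ_{n≥0} C(n+1, 1) u^n for |u|<1, with u = w/(1):
  c_n = C(n+1, 1) / (1)^(n+2).
  c_0 = 1/(1)^2 = 1.
  c_1 = 2/(1)^3 = 2.
  c_2 = 3/(1)^4 = 3.
The series is valid for |w/d| < 1, i.e. |z − z₀| < |d|.
Radius of convergence: R = |6 − z₀| = |1| = 1 (distance from z₀ to the singularity z = 6).

c_0 = 1, c_1 = 2, c_2 = 3; R = 1.


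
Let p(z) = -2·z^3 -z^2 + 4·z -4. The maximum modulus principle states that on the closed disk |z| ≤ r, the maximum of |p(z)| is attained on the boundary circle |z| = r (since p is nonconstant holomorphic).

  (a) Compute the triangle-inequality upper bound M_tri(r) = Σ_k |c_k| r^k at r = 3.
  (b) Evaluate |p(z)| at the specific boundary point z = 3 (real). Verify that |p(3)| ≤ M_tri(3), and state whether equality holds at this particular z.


Coefficients: c_0 = -4, c_1 = 4, c_2 = -1, c_3 = -2. Radius r = 3.
Part (a). Triangle bound: M_tri(r) = Σ_k |c_k| r^k
  = |-4|·3^0 + |4|·3^1 + |-1|·3^2 + |-2|·3^3
  = 4 + 12 + 9 + 54 = 79.
This bounds M(r) := max_{|z|=r} |p(z)| from above; equality holds iff all terms c_k z^k can be made to align in phase at a single z on |z|=r.
Part (b). At z = 3 (real, on the circle |z| = r):
  p(3) = (-4)·3^0 + (4)·3^1 + (-1)·3^2 + (-2)·3^3 = -55.
  |p(3)| = 55.
Check: |p(3)| = 55 ≤ 79 = M_tri(3). ✓ Equality does not hold at z = 3 (the coefficients have mixed signs, so the terms do not all align in phase there).

M_tri(3) = 79; |p(3)| = 55; equality at z=3: no.


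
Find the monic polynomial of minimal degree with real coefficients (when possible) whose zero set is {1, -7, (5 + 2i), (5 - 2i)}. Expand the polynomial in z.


The polynomial is p(z) = ∏_{α ∈ S} (z − α), where S = {1, -7, (5 + 2i), (5 - 2i)}.
Expanding the product yields: p(z) = z^4 -4·z^3 -38·z^2 + 244·z -203.
Note conjugate pairs combine to real quadratics: (z − (5+2i))(z − (5−2i)) = z² − 10z + 29.
The resulting polynomial has degree 4 and real coefficients as required.

p(z) = z^4 -4·z^3 -38·z^2 + 244·z -203.


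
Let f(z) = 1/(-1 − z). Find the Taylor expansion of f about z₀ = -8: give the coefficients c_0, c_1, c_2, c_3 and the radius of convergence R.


Let w = z − z₀, so z = z₀ + w.
Then -1 − z = -1 − (z₀ + w) = (-1 − z₀) − w = 7 − w.
f(z) = 1/(7 − w) = (1/(7)) · 1/(1 − w/(7)) = Σ_{n≥0} w^n / (7)^(n+1).
So c_n = 1/(7)^(n+1):
  c_0 = 1/(7)^1 = 1/7.
  c_1 = 1/(7)^2 = 1/49.
  c_2 = 1/(7)^3 = 1/343.
  c_3 = 1/(7)^4 = 1/2401.
The series is valid for |w/d| < 1, i.e. |z − z₀| < |d|.
Radius of convergence: R = |-1 − z₀| = |7| = 7 (distance from z₀ to the singularity z = -1).

c_0 = 1/7, c_1 = 1/49, c_2 = 1/343, c_3 = 1/2401; R = 7.


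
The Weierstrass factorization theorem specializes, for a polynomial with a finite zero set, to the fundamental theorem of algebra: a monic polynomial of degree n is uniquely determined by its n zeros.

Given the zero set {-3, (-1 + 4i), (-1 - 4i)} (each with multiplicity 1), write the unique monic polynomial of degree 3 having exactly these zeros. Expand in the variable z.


The polynomial is p(z) = ∏_{α ∈ S} (z − α), where S = {-3, (-1 + 4i), (-1 - 4i)}.
Expanding the product yields: p(z) = z^3 + 5·z^2 + 23·z + 51.
Note conjugate pairs combine to real quadratics: (z − (-1+4i))(z − (-1−4i)) = z² + 2z + 17.
The resulting polynomial has degree 3 and real coefficients as required.

p(z) = z^3 + 5·z^2 + 23·z + 51.


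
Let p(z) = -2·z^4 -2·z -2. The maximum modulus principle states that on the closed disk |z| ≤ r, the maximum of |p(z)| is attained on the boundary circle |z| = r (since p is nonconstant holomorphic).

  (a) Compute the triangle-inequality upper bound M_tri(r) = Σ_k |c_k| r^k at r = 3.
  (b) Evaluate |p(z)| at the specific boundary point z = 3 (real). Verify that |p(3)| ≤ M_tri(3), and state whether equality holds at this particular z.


Coefficients: c_0 = -2, c_1 = -2, c_2 = 0, c_3 = 0, c_4 = -2. Radius r = 3.
Part (a). Triangle bound: M_tri(r) = Σ_k |c_k| r^k
  = |-2|·3^0 + |-2|·3^1 + |0|·3^2 + |0|·3^3 + |-2|·3^4
  = 2 + 6 + 0 + 0 + 162 = 170.
This bounds M(r) := max_{|z|=r} |p(z)| from above; equality holds iff all terms c_k z^k can be made to align in phase at a single z on |z|=r.
Part (b). At z = 3 (real, on the circle |z| = r):
  p(3) = (-2)·3^0 + (-2)·3^1 + (0)·3^2 + (0)·3^3 + (-2)·3^4 = -170.
  |p(3)| = 170.
Since all nonzero coefficients share the same sign, |p(3)| = 170 = M_tri(3); the triangle bound is attained at z = 3, so in fact M(r) = 170.

M_tri(3) = 170; |p(3)| = 170; equality at z=3: yes.


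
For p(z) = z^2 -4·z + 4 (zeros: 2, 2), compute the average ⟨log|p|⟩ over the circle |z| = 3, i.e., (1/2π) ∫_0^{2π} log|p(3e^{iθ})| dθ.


Zeros: 2, 2; r = 3.
Inside |z| < r: 2, 2. Outside (|z| ≥ r): ∅.
p(0) = 4, so log|p(0)| = log(4) = 1.3863.
Apply Jensen: I(r) = log|p(0)| + Σ_k log(r/|z_k|), summed over zeros inside |z| < r.
  log(r/|z_k|) for z_k = 2: log(3/2) = 0.4055
  log(r/|z_k|) for z_k = 2: log(3/2) = 0.4055
Sum over inside zeros: 0.8109.
I(r) = log|p(0)| + (inside sum) = 1.3863 + 0.8109 = 2.1972.
Closed form (all zeros inside, monic): I(r) = n·log(r) = 2·log(3) = 2.1972. ✓

I(r) ≈ 2.1972.


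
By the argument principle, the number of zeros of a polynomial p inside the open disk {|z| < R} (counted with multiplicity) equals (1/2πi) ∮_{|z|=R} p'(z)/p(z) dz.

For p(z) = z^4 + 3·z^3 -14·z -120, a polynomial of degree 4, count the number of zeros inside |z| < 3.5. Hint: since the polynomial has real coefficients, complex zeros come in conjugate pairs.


The zeros of p are: 3, (-1 + 3i), (-1 - 3i), -4.
Their magnitudes are: 3, 3.162, 3.162, 4.
Zeros with |z| < R = 3.5: 3, (-1 + 3i), (-1 - 3i).
Count = 3.
By the argument principle, (1/2πi) ∮_{|z|=R} p'(z)/p(z) dz equals exactly this count.

Number of zeros inside |z| < 3.5: 3.


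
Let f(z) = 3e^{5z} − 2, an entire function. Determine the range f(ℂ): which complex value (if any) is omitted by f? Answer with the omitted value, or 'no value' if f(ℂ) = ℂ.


Little Picard bounds the complement of f(ℂ) to at most one point.
e^{5z} is never zero on ℂ, so 3·e^{5z} takes every value in ℂ ∖ {0}. Adding -2 shifts the range to ℂ ∖ {-2}. Thus f omits exactly the value -2.

Omitted value: -2.


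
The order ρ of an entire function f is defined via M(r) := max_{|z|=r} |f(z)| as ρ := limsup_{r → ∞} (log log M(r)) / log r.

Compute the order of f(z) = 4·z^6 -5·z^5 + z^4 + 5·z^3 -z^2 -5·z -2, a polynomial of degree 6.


|f(z)| ≤ Σ|c_k|·r^k = O(r^6) as r → ∞. Polynomial growth is O(e^{r^ε}) for every ε > 0 (since r^6/e^{r^ε} → 0), so ρ ≤ ε for all ε > 0, i.e. ρ = 0. Every nonconstant polynomial has order 0.
Therefore ρ = 0.

Order ρ = 0.


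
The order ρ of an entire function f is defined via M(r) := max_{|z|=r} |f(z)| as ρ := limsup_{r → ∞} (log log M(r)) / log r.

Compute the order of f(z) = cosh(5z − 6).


cosh(w) is a linear combination of e^{iw} and e^{−iw} (or e^w, e^{−w} in the hyperbolic case), so |cosh(w)| ≤ e^{|w|}. With w = 5z − 6, |w| ≤ 5|z| + 6 = 5r + 6 on |z| = r, giving M(r) ≤ e^{5r + 6}, so ρ ≤ 1. On a suitable ray (z = it for sin/cos; z = t for sinh/cosh, t real → ∞), |cosh(5z − 6)| grows like e^{5|t|}/2, so ρ ≥ 1. Hence ρ = 1.
Therefore ρ = 1.

Order ρ = 1.


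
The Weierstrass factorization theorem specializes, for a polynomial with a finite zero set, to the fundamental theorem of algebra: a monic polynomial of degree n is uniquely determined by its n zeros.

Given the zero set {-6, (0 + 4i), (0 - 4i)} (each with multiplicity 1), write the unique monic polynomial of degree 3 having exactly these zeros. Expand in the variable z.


The polynomial is p(z) = ∏_{α ∈ S} (z − α), where S = {-6, (0 + 4i), (0 - 4i)}.
Expanding the product yields: p(z) = z^3 + 6·z^2 + 16·z + 96.
Note conjugate pairs combine to real quadratics: (z − (0+4i))(z − (0−4i)) = z² + 16.
The resulting polynomial has degree 3 and real coefficients as required.

p(z) = z^3 + 6·z^2 + 16·z + 96.


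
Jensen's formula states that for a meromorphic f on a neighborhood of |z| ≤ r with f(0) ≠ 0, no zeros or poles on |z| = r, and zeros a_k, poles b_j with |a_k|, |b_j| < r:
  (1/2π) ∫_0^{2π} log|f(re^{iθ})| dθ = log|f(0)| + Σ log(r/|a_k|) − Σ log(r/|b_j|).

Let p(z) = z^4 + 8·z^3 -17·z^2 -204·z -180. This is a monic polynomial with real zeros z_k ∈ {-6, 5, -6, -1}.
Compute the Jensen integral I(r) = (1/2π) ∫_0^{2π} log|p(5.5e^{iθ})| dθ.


Zeros: -6, -6, -1, 5; r = 5.5.
Inside |z| < r: -1, 5. Outside (|z| ≥ r): -6, -6.
p(0) = -180, so log|p(0)| = log(180) = 5.1930.
Apply Jensen: I(r) = log|p(0)| + Σ_k log(r/|z_k|), summed over zeros inside |z| < r.
  log(r/|z_k|) for z_k = 5: log(5.5/5) = 0.0953
  log(r/|z_k|) for z_k = -1: log(5.5/1) = 1.7047
  Outside zeros (-6, -6) contribute nothing to the Jensen sum.
Sum over inside zeros: 1.8001.
I(r) = log|p(0)| + (inside sum) = 5.1930 + 1.8001 = 6.9930.
Note: since some zeros are outside |z| ≤ r, the simplified n·log(r) form does NOT apply — only the inside zeros contribute.

I(r) ≈ 6.9930.


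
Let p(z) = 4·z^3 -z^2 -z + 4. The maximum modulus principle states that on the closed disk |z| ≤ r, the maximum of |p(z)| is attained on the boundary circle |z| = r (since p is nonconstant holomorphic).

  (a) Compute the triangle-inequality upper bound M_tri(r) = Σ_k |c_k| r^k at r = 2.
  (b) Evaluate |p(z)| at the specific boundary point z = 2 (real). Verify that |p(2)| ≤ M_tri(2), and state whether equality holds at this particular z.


Coefficients: c_0 = 4, c_1 = -1, c_2 = -1, c_3 = 4. Radius r = 2.
Part (a). Triangle bound: M_tri(r) = Σ_k |c_k| r^k
  = |4|·2^0 + |-1|·2^1 + |-1|·2^2 + |4|·2^3
  = 4 + 2 + 4 + 32 = 42.
This bounds M(r) := max_{|z|=r} |p(z)| from above; equality holds iff all terms c_k z^k can be made to align in phase at a single z on |z|=r.
Part (b). At z = 2 (real, on the circle |z| = r):
  p(2) = (4)·2^0 + (-1)·2^1 + (-1)·2^2 + (4)·2^3 = 30.
  |p(2)| = 30.
Check: |p(2)| = 30 ≤ 42 = M_tri(2). ✓ Equality does not hold at z = 2 (the coefficients have mixed signs, so the terms do not all align in phase there).

M_tri(2) = 42; |p(2)| = 30; equality at z=2: no.


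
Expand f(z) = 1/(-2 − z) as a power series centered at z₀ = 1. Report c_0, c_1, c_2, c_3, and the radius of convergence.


Let w = z − z₀, so z = z₀ + w.
Then -2 − z = -2 − (z₀ + w) = (-2 − z₀) − w = -3 − w.
f(z) = 1/(-3 − w) = (1/(-3)) · 1/(1 − w/(-3)) = Σ_{n≥0} w^n / (-3)^(n+1).
So c_n = 1/(-3)^(n+1):
  c_0 = 1/(-3)^1 = -1/3.
  c_1 = 1/(-3)^2 = 1/9.
  c_2 = 1/(-3)^3 = -1/27.
  c_3 = 1/(-3)^4 = 1/81.
The series is valid for |w/d| < 1, i.e. |z − z₀| < |d|.
Radius of convergence: R = |-2 − z₀| = |-3| = 3 (distance from z₀ to the singularity z = -2).

c_0 = -1/3, c_1 = 1/9, c_2 = -1/27, c_3 = 1/81; R = 3.


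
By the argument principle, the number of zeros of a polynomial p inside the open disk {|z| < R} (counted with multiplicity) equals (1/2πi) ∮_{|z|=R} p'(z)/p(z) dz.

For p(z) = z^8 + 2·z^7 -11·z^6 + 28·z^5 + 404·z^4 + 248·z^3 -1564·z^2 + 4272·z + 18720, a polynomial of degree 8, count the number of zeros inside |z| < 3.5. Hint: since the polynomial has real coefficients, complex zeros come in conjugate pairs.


The zeros of p are: (2 + 2i), (2 - 2i), (3 + 3i), (3 - 3i), (-3 + 1i), (-3 - 1i), (-3 + 2i), (-3 - 2i).
Their magnitudes are: 2.828, 2.828, 4.243, 4.243, 3.162, 3.162, 3.606, 3.606.
Zeros with |z| < R = 3.5: (2 + 2i), (2 - 2i), (-3 + 1i), (-3 - 1i).
Count = 4.
By the argument principle, (1/2πi) ∮_{|z|=R} p'(z)/p(z) dz equals exactly this count.

Number of zeros inside |z| < 3.5: 4.


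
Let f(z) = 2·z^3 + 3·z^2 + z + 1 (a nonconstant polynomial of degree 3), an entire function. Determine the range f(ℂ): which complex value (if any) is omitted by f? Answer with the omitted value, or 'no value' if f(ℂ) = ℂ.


Little Picard bounds the complement of f(ℂ) to at most one point.
For every w ∈ ℂ, the equation p(z) − w = 0 is a nonconstant polynomial in z and hence has at least one root by the fundamental theorem of algebra. So p is surjective onto ℂ, omitting no value.

Omitted value: no value.


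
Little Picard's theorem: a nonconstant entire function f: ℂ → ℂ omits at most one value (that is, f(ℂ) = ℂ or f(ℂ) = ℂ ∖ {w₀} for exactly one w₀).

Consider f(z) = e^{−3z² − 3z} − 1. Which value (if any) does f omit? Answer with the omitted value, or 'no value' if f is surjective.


Little Picard bounds the complement of f(ℂ) to at most one point.
The exponent g(z) = −3z² − 3z is a nonconstant polynomial, hence surjective onto ℂ. So e^{g(z)} takes every value in {e^w : w ∈ ℂ} = ℂ ∖ {0}. Adding -1 shifts the range to ℂ ∖ {-1}. f omits exactly -1.

Omitted value: -1.


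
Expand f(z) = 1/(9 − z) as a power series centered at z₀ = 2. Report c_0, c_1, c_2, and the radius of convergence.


Let w = z − z₀, so z = z₀ + w.
Then 9 − z = 9 − (z₀ + w) = (9 − z₀) − w = 7 − w.
f(z) = 1/(7 − w) = (1/(7)) · 1/(1 − w/(7)) = Σ_{n≥0} w^n / (7)^(n+1).
So c_n = 1/(7)^(n+1):
  c_0 = 1/(7)^1 = 1/7.
  c_1 = 1/(7)^2 = 1/49.
  c_2 = 1/(7)^3 = 1/343.
The series is valid for |w/d| < 1, i.e. |z − z₀| < |d|.
Radius of convergence: R = |9 − z₀| = |7| = 7 (distance from z₀ to the singularity z = 9).

c_0 = 1/7, c_1 = 1/49, c_2 = 1/343; R = 7.


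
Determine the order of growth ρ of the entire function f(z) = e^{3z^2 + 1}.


|e^{3z^2 + 1}| = e^{Re(3·z^2) + 1} ≤ e^{3|z|^2 + 1} = e^{3r^2 + 1} on |z| = r, so ρ ≤ 2. Choosing z on |z|=r so that 3·z^2 is real positive (always possible by picking arg z appropriately) gives |f(z)| = e^{3r^2 + 1}, matching the bound. The additive constant 1 does not affect log log M(r) ~ 2·log r. Hence ρ = 2.
Therefore ρ = 2.

Order ρ = 2.


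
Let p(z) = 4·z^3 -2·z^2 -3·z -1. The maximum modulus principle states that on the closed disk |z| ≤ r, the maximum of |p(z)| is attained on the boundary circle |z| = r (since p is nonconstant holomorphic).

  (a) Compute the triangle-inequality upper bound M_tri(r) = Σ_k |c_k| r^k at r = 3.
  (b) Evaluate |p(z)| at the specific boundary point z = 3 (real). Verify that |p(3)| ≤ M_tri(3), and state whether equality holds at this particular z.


Coefficients: c_0 = -1, c_1 = -3, c_2 = -2, c_3 = 4. Radius r = 3.
Part (a). Triangle bound: M_tri(r) = Σ_k |c_k| r^k
  = |-1|·3^0 + |-3|·3^1 + |-2|·3^2 + |4|·3^3
  = 1 + 9 + 18 + 108 = 136.
This bounds M(r) := max_{|z|=r} |p(z)| from above; equality holds iff all terms c_k z^k can be made to align in phase at a single z on |z|=r.
Part (b). At z = 3 (real, on the circle |z| = r):
  p(3) = (-1)·3^0 + (-3)·3^1 + (-2)·3^2 + (4)·3^3 = 80.
  |p(3)| = 80.
Check: |p(3)| = 80 ≤ 136 = M_tri(3). ✓ Equality does not hold at z = 3 (the coefficients have mixed signs, so the terms do not all align in phase there).

M_tri(3) = 136; |p(3)| = 80; equality at z=3: no.


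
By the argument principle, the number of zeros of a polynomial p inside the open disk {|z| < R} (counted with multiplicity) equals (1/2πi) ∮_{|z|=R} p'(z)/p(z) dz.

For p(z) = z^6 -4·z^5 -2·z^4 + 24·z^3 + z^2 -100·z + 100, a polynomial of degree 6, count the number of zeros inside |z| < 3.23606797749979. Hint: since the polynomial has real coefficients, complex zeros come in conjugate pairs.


The zeros of p are: 2, (2 + 1i), (2 - 1i), (-2 + 1i), (-2 - 1i), 2.
Their magnitudes are: 2, 2.236, 2.236, 2.236, 2.236, 2.
Zeros with |z| < R = 3.23606797749979: 2, (2 + 1i), (2 - 1i), (-2 + 1i), (-2 - 1i), 2.
Count = 6.
By the argument principle, (1/2πi) ∮_{|z|=R} p'(z)/p(z) dz equals exactly this count.

Number of zeros inside |z| < 3.23606797749979: 6.


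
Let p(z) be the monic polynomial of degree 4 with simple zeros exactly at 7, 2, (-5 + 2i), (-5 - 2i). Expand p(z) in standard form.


The polynomial is p(z) = ∏_{α ∈ S} (z − α), where S = {7, 2, (-5 + 2i), (-5 - 2i)}.
Expanding the product yields: p(z) = z^4 + z^3 -47·z^2 -121·z + 406.
Note conjugate pairs combine to real quadratics: (z − (-5+2i))(z − (-5−2i)) = z² + 10z + 29.
The resulting polynomial has degree 4 and real coefficients as required.

p(z) = z^4 + z^3 -47·z^2 -121·z + 406.


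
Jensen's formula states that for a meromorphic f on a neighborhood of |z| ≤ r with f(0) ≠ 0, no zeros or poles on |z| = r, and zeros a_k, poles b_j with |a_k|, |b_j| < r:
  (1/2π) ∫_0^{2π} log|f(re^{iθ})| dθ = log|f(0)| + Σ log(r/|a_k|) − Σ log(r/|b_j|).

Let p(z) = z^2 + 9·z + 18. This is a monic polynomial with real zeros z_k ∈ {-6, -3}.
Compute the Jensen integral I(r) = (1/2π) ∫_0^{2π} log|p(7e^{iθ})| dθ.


Zeros: -6, -3; r = 7.
Inside |z| < r: -6, -3. Outside (|z| ≥ r): ∅.
p(0) = 18, so log|p(0)| = log(18) = 2.8904.
Apply Jensen: I(r) = log|p(0)| + Σ_k log(r/|z_k|), summed over zeros inside |z| < r.
  log(r/|z_k|) for z_k = -6: log(7/6) = 0.1542
  log(r/|z_k|) for z_k = -3: log(7/3) = 0.8473
Sum over inside zeros: 1.0014.
I(r) = log|p(0)| + (inside sum) = 2.8904 + 1.0014 = 3.8918.
Closed form (all zeros inside, monic): I(r) = n·log(r) = 2·log(7) = 3.8918. ✓

I(r) ≈ 3.8918.


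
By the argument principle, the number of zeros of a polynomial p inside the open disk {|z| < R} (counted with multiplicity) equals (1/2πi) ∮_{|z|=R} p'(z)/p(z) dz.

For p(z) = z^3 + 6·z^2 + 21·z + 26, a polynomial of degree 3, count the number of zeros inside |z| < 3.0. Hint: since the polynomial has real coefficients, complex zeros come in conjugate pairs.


The zeros of p are: -2, (-2 + 3i), (-2 - 3i).
Their magnitudes are: 2, 3.606, 3.606.
Zeros with |z| < R = 3.0: -2.
Count = 1.
By the argument principle, (1/2πi) ∮_{|z|=R} p'(z)/p(z) dz equals exactly this count.

Number of zeros inside |z| < 3.0: 1.


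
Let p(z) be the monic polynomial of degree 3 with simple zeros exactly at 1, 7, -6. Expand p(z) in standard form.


The polynomial is p(z) = ∏_{α ∈ S} (z − α), where S = {1, 7, -6}.
Expanding the product yields: p(z) = z^3 -2·z^2 -41·z + 42.
The resulting polynomial has degree 3 and real coefficients as required.

p(z) = z^3 -2·z^2 -41·z + 42.


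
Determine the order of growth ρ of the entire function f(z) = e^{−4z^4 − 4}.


|e^{−4z^4 − 4}| = e^{Re(-4·z^4) + -4} ≤ e^{4|z|^4 + -4} = e^{4r^4 + -4} on |z| = r, so ρ ≤ 4. Choosing z on |z|=r so that -4·z^4 is real positive (always possible by picking arg z appropriately) gives |f(z)| = e^{4r^4 + -4}, matching the bound. The additive constant -4 does not affect log log M(r) ~ 4·log r. Hence ρ = 4.
Therefore ρ = 4.

Order ρ = 4.


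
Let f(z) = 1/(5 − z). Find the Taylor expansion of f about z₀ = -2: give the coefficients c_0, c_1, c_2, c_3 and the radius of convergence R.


Let w = z − z₀, so z = z₀ + w.
Then 5 − z = 5 − (z₀ + w) = (5 − z₀) − w = 7 − w.
f(z) = 1/(7 − w) = (1/(7)) · 1/(1 − w/(7)) = Σ_{n≥0} w^n / (7)^(n+1).
So c_n = 1/(7)^(n+1):
  c_0 = 1/(7)^1 = 1/7.
  c_1 = 1/(7)^2 = 1/49.
  c_2 = 1/(7)^3 = 1/343.
  c_3 = 1/(7)^4 = 1/2401.
The series is valid for |w/d| < 1, i.e. |z − z₀| < |d|.
Radius of convergence: R = |5 − z₀| = |7| = 7 (distance from z₀ to the singularity z = 5).

c_0 = 1/7, c_1 = 1/49, c_2 = 1/343, c_3 = 1/2401; R = 7.


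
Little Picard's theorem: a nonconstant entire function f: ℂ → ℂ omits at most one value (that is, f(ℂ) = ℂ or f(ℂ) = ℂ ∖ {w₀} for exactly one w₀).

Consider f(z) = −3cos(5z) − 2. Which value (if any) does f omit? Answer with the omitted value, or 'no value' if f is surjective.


Little Picard bounds the complement of f(ℂ) to at most one point.
cos is entire and surjective onto ℂ: for every w ∈ ℂ, cos(ζ) = w has a solution ζ ∈ ℂ (e.g., via the complex inverse arccos). With ζ = 5z this gives z = ζ/(5). Then -3·cos(5z) takes every value in -3·ℂ = ℂ, and adding -2 is a bijection of ℂ. So f is surjective and omits no value. (Note: only on the real line is cos bounded by [−1, 1].)

Omitted value: no value.


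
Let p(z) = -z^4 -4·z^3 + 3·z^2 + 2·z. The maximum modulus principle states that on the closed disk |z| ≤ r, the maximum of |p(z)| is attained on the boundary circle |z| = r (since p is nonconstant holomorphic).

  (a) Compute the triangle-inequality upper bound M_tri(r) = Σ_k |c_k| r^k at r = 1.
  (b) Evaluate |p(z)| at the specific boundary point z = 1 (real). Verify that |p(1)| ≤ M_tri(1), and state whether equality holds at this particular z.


Coefficients: c_0 = 0, c_1 = 2, c_2 = 3, c_3 = -4, c_4 = -1. Radius r = 1.
Part (a). Triangle bound: M_tri(r) = Σ_k |c_k| r^k
  = |0|·1^0 + |2|·1^1 + |3|·1^2 + |-4|·1^3 + |-1|·1^4
  = 0 + 2 + 3 + 4 + 1 = 10.
This bounds M(r) := max_{|z|=r} |p(z)| from above; equality holds iff all terms c_k z^k can be made to align in phase at a single z on |z|=r.
Part (b). At z = 1 (real, on the circle |z| = r):
  p(1) = (0)·1^0 + (2)·1^1 + (3)·1^2 + (-4)·1^3 + (-1)·1^4 = 0.
  |p(1)| = 0.
Check: |p(1)| = 0 ≤ 10 = M_tri(1). ✓ Equality does not hold at z = 1 (the coefficients have mixed signs, so the terms do not all align in phase there).

M_tri(1) = 10; |p(1)| = 0; equality at z=1: no.


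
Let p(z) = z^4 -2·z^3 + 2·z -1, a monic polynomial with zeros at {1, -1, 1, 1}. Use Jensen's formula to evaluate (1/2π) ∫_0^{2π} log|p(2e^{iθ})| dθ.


Zeros: -1, 1, 1, 1; r = 2.
Inside |z| < r: -1, 1, 1, 1. Outside (|z| ≥ r): ∅.
p(0) = -1, so log|p(0)| = log(1) = 0.0000.
Apply Jensen: I(r) = log|p(0)| + Σ_k log(r/|z_k|), summed over zeros inside |z| < r.
  log(r/|z_k|) for z_k = 1: log(2/1) = 0.6931
  log(r/|z_k|) for z_k = -1: log(2/1) = 0.6931
  log(r/|z_k|) for z_k = 1: log(2/1) = 0.6931
  log(r/|z_k|) for z_k = 1: log(2/1) = 0.6931
Sum over inside zeros: 2.7726.
I(r) = log|p(0)| + (inside sum) = 0.0000 + 2.7726 = 2.7726.
Closed form (all zeros inside, monic): I(r) = n·log(r) = 4·log(2) = 2.7726. ✓

I(r) ≈ 2.7726.


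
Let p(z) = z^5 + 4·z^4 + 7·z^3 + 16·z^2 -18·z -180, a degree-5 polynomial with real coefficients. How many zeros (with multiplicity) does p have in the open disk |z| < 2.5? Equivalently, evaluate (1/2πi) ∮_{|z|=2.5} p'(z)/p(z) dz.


The zeros of p are: (-3 + 1i), (-3 - 1i), 2, (0 + 3i), (0 - 3i).
Their magnitudes are: 3.162, 3.162, 2, 3, 3.
Zeros with |z| < R = 2.5: 2.
Count = 1.
By the argument principle, (1/2πi) ∮_{|z|=R} p'(z)/p(z) dz equals exactly this count.

Number of zeros inside |z| < 2.5: 1.


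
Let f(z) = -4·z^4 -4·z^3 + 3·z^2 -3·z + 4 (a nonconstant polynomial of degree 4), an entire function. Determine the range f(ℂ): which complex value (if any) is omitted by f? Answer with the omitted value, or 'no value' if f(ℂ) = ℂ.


Little Picard bounds the complement of f(ℂ) to at most one point.
For every w ∈ ℂ, the equation p(z) − w = 0 is a nonconstant polynomial in z and hence has at least one root by the fundamental theorem of algebra. So p is surjective onto ℂ, omitting no value.

Omitted value: no value.


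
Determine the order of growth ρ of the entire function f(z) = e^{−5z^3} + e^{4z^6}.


Each summand is entire of order 3 and 6 respectively (as in the single-exponential case). The order of a sum is at most the max of the orders, so ρ ≤ 6. For the lower bound: on |z|=r choose arg z so that 4z^6 is real positive; then |e^{4z^6}| = e^{4r^6} while |e^{-5z^3}| ≤ e^{5r^3} = o(e^{4r^6}). So |f| ≥ e^{4r^6}(1 − o(1)) and ρ ≥ 6. Hence ρ = max(3, 6) = 6.
Therefore ρ = 6.

Order ρ = 6.


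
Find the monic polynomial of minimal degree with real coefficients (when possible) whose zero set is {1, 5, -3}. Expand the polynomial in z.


The polynomial is p(z) = ∏_{α ∈ S} (z − α), where S = {1, 5, -3}.
Expanding the product yields: p(z) = z^3 -3·z^2 -13·z + 15.
The resulting polynomial has degree 3 and real coefficients as required.

p(z) = z^3 -3·z^2 -13·z + 15.


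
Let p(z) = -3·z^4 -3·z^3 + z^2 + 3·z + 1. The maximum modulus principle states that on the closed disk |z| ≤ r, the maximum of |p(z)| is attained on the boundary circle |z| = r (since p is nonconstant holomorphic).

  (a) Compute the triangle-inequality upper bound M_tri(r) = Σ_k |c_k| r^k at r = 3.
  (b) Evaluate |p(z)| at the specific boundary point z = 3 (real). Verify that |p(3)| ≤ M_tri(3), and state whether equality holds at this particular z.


Coefficients: c_0 = 1, c_1 = 3, c_2 = 1, c_3 = -3, c_4 = -3. Radius r = 3.
Part (a). Triangle bound: M_tri(r) = Σ_k |c_k| r^k
  = |1|·3^0 + |3|·3^1 + |1|·3^2 + |-3|·3^3 + |-3|·3^4
  = 1 + 9 + 9 + 81 + 243 = 343.
This bounds M(r) := max_{|z|=r} |p(z)| from above; equality holds iff all terms c_k z^k can be made to align in phase at a single z on |z|=r.
Part (b). At z = 3 (real, on the circle |z| = r):
  p(3) = (1)·3^0 + (3)·3^1 + (1)·3^2 + (-3)·3^3 + (-3)·3^4 = -305.
  |p(3)| = 305.
Check: |p(3)| = 305 ≤ 343 = M_tri(3). ✓ Equality does not hold at z = 3 (the coefficients have mixed signs, so the terms do not all align in phase there).

M_tri(3) = 343; |p(3)| = 305; equality at z=3: no.


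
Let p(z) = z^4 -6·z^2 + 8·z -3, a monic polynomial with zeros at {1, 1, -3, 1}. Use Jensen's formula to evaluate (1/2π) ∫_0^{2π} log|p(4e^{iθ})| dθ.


Zeros: -3, 1, 1, 1; r = 4.
Inside |z| < r: -3, 1, 1, 1. Outside (|z| ≥ r): ∅.
p(0) = -3, so log|p(0)| = log(3) = 1.0986.
Apply Jensen: I(r) = log|p(0)| + Σ_k log(r/|z_k|), summed over zeros inside |z| < r.
  log(r/|z_k|) for z_k = 1: log(4/1) = 1.3863
  log(r/|z_k|) for z_k = 1: log(4/1) = 1.3863
  log(r/|z_k|) for z_k = -3: log(4/3) = 0.2877
  log(r/|z_k|) for z_k = 1: log(4/1) = 1.3863
Sum over inside zeros: 4.4466.
I(r) = log|p(0)| + (inside sum) = 1.0986 + 4.4466 = 5.5452.
Closed form (all zeros inside, monic): I(r) = n·log(r) = 4·log(4) = 5.5452. ✓

I(r) ≈ 5.5452.


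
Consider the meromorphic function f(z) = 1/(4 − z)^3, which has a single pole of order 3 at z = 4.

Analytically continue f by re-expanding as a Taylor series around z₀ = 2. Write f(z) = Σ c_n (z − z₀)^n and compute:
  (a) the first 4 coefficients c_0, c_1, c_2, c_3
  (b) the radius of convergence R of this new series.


Let w = z − z₀, so z = z₀ + w.
Then 4 − z = 4 − (z₀ + w) = (4 − z₀) − w = 2 − w.
f(z) = 1/(2 − w)^3 = (1/(2)^3) · (1 − w/(2))^{−3}.
By the binomial series (1−u)^{−3} = Σ_{n≥0} C(n+2, 2) u^n for |u|<1, with u = w/(2):
  c_n = C(n+2, 2) / (2)^(n+3).
  c_0 = 1/(2)^3 = 1/8.
  c_1 = 3/(2)^4 = 3/16.
  c_2 = 6/(2)^5 = 3/16.
  c_3 = 10/(2)^6 = 5/32.
The series is valid for |w/d| < 1, i.e. |z − z₀| < |d|.
Radius of convergence: R = |4 − z₀| = |2| = 2 (distance from z₀ to the singularity z = 4).

c_0 = 1/8, c_1 = 3/16, c_2 = 3/16, c_3 = 5/32; R = 2.


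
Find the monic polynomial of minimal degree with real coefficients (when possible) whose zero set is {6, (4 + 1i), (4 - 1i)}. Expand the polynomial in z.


The polynomial is p(z) = ∏_{α ∈ S} (z − α), where S = {6, (4 + 1i), (4 - 1i)}.
Expanding the product yields: p(z) = z^3 -14·z^2 + 65·z -102.
Note conjugate pairs combine to real quadratics: (z − (4+1i))(z − (4−1i)) = z² − 8z + 17.
The resulting polynomial has degree 3 and real coefficients as required.

p(z) = z^3 -14·z^2 + 65·z -102.


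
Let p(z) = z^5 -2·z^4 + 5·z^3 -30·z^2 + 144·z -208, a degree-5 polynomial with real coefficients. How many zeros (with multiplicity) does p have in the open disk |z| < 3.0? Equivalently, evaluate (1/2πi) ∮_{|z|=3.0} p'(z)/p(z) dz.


The zeros of p are: (2 + 2i), (2 - 2i), 2, (-2 + 3i), (-2 - 3i).
Their magnitudes are: 2.828, 2.828, 2, 3.606, 3.606.
Zeros with |z| < R = 3.0: (2 + 2i), (2 - 2i), 2.
Count = 3.
By the argument principle, (1/2πi) ∮_{|z|=R} p'(z)/p(z) dz equals exactly this count.

Number of zeros inside |z| < 3.0: 3.


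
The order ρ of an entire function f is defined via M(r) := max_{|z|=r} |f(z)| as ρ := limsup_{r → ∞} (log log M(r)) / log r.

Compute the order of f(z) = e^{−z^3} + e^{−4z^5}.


Each summand is entire of order 3 and 5 respectively (as in the single-exponential case). The order of a sum is at most the max of the orders, so ρ ≤ 5. For the lower bound: on |z|=r choose arg z so that -4z^5 is real positive; then |e^{-4z^5}| = e^{4r^5} while |e^{-1z^3}| ≤ e^{1r^3} = o(e^{4r^5}). So |f| ≥ e^{4r^5}(1 − o(1)) and ρ ≥ 5. Hence ρ = max(3, 5) = 5.
Therefore ρ = 5.

Order ρ = 5.


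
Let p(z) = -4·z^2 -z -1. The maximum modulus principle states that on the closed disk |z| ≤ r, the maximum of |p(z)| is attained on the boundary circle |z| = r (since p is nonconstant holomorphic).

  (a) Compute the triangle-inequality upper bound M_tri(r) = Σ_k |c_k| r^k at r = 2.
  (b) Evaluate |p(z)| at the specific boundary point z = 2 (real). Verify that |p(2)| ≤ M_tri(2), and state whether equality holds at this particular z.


Coefficients: c_0 = -1, c_1 = -1, c_2 = -4. Radius r = 2.
Part (a). Triangle bound: M_tri(r) = Σ_k |c_k| r^k
  = |-1|·2^0 + |-1|·2^1 + |-4|·2^2
  = 1 + 2 + 16 = 19.
This bounds M(r) := max_{|z|=r} |p(z)| from above; equality holds iff all terms c_k z^k can be made to align in phase at a single z on |z|=r.
Part (b). At z = 2 (real, on the circle |z| = r):
  p(2) = (-1)·2^0 + (-1)·2^1 + (-4)·2^2 = -19.
  |p(2)| = 19.
Since all nonzero coefficients share the same sign, |p(2)| = 19 = M_tri(2); the triangle bound is attained at z = 2, so in fact M(r) = 19.

M_tri(2) = 19; |p(2)| = 19; equality at z=2: yes.


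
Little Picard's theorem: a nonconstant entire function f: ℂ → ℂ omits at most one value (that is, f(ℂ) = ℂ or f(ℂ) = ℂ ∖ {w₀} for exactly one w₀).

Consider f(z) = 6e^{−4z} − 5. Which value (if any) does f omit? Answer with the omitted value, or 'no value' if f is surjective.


Little Picard bounds the complement of f(ℂ) to at most one point.
e^{−4z} is never zero on ℂ, so 6·e^{−4z} takes every value in ℂ ∖ {0}. Adding -5 shifts the range to ℂ ∖ {-5}. Thus f omits exactly the value -5.

Omitted value: -5.


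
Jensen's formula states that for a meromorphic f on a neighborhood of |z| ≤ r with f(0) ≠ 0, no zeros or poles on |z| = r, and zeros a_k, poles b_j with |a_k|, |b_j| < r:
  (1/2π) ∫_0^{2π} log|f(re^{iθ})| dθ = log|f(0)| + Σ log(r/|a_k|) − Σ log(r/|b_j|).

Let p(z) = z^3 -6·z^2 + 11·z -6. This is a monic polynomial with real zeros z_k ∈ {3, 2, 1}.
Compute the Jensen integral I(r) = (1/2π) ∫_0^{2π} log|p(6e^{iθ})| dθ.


Zeros: 1, 2, 3; r = 6.
Inside |z| < r: 1, 2, 3. Outside (|z| ≥ r): ∅.
p(0) = -6, so log|p(0)| = log(6) = 1.7918.
Apply Jensen: I(r) = log|p(0)| + Σ_k log(r/|z_k|), summed over zeros inside |z| < r.
  log(r/|z_k|) for z_k = 3: log(6/3) = 0.6931
  log(r/|z_k|) for z_k = 2: log(6/2) = 1.0986
  log(r/|z_k|) for z_k = 1: log(6/1) = 1.7918
Sum over inside zeros: 3.5835.
I(r) = log|p(0)| + (inside sum) = 1.7918 + 3.5835 = 5.3753.
Closed form (all zeros inside, monic): I(r) = n·log(r) = 3·log(6) = 5.3753. ✓

I(r) ≈ 5.3753.


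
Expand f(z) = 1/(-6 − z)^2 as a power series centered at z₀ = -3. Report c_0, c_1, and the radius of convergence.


Let w = z − z₀, so z = z₀ + w.
Then -6 − z = -6 − (z₀ + w) = (-6 − z₀) − w = -3 − w.
f(z) = 1/(-3 − w)^2 = (1/(-3)^2) · (1 − w/(-3))^{−2}.
By the binomial series (1−u)^{−2} = Σ_{n≥0} C(n+1, 1) u^n for |u|<1, with u = w/(-3):
  c_n = C(n+1, 1) / (-3)^(n+2).
  c_0 = 1/(-3)^2 = 1/9.
  c_1 = 2/(-3)^3 = -2/27.
The series is valid for |w/d| < 1, i.e. |z − z₀| < |d|.
Radius of convergence: R = |-6 − z₀| = |-3| = 3 (distance from z₀ to the singularity z = -6).

c_0 = 1/9, c_1 = -2/27; R = 3.


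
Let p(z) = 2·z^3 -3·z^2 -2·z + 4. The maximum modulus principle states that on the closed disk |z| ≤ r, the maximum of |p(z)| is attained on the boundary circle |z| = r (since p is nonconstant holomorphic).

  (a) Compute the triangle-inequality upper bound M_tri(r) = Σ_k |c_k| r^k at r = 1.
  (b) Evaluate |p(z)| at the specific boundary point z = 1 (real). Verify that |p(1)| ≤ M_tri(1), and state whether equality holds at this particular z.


Coefficients: c_0 = 4, c_1 = -2, c_2 = -3, c_3 = 2. Radius r = 1.
Part (a). Triangle bound: M_tri(r) = Σ_k |c_k| r^k
  = |4|·1^0 + |-2|·1^1 + |-3|·1^2 + |2|·1^3
  = 4 + 2 + 3 + 2 = 11.
This bounds M(r) := max_{|z|=r} |p(z)| from above; equality holds iff all terms c_k z^k can be made to align in phase at a single z on |z|=r.
Part (b). At z = 1 (real, on the circle |z| = r):
  p(1) = (4)·1^0 + (-2)·1^1 + (-3)·1^2 + (2)·1^3 = 1.
  |p(1)| = 1.
Check: |p(1)| = 1 ≤ 11 = M_tri(1). ✓ Equality does not hold at z = 1 (the coefficients have mixed signs, so the terms do not all align in phase there).

M_tri(1) = 11; |p(1)| = 1; equality at z=1: no.


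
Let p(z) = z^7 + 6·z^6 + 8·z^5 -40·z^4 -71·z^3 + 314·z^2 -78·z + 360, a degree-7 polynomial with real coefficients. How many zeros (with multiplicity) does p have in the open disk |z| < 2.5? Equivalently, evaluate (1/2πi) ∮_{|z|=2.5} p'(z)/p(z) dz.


The zeros of p are: (0 + 1i), (0 - 1i), (2 + 1i), (2 - 1i), (-3 + 3i), (-3 - 3i), -4.
Their magnitudes are: 1, 1, 2.236, 2.236, 4.243, 4.243, 4.
Zeros with |z| < R = 2.5: (0 + 1i), (0 - 1i), (2 + 1i), (2 - 1i).
Count = 4.
By the argument principle, (1/2πi) ∮_{|z|=R} p'(z)/p(z) dz equals exactly this count.

Number of zeros inside |z| < 2.5: 4.


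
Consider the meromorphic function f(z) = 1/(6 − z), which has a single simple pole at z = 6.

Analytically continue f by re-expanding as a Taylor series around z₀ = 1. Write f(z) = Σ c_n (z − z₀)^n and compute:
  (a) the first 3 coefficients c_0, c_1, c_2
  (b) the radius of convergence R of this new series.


Let w = z − z₀, so z = z₀ + w.
Then 6 − z = 6 − (z₀ + w) = (6 − z₀) − w = 5 − w.
f(z) = 1/(5 − w) = (1/(5)) · 1/(1 − w/(5)) = Σ_{n≥0} w^n / (5)^(n+1).
So c_n = 1/(5)^(n+1):
  c_0 = 1/(5)^1 = 1/5.
  c_1 = 1/(5)^2 = 1/25.
  c_2 = 1/(5)^3 = 1/125.
The series is valid for |w/d| < 1, i.e. |z − z₀| < |d|.
Radius of convergence: R = |6 − z₀| = |5| = 5 (distance from z₀ to the singularity z = 6).

c_0 = 1/5, c_1 = 1/25, c_2 = 1/125; R = 5.


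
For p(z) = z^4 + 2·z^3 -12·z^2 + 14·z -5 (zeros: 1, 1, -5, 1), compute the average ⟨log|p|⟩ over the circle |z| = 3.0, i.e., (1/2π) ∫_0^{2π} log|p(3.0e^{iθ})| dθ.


Zeros: -5, 1, 1, 1; r = 3.0.
Inside |z| < r: 1, 1, 1. Outside (|z| ≥ r): -5.
p(0) = -5, so log|p(0)| = log(5) = 1.6094.
Apply Jensen: I(r) = log|p(0)| + Σ_k log(r/|z_k|), summed over zeros inside |z| < r.
  log(r/|z_k|) for z_k = 1: log(3.0/1) = 1.0986
  log(r/|z_k|) for z_k = 1: log(3.0/1) = 1.0986
  log(r/|z_k|) for z_k = 1: log(3.0/1) = 1.0986
  Outside zeros (-5) contribute nothing to the Jensen sum.
Sum over inside zeros: 3.2958.
I(r) = log|p(0)| + (inside sum) = 1.6094 + 3.2958 = 4.9053.
Note: since some zeros are outside |z| ≤ r, the simplified n·log(r) form does NOT apply — only the inside zeros contribute.

I(r) ≈ 4.9053.
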